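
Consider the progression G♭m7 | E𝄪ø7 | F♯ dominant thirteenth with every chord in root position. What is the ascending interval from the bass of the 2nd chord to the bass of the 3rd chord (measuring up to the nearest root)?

The roots are E𝄪 and F♯.
E𝄪 up to F♯ is 0 semitones, a whole step narrower than a major second, so the interval is diminished.

diminished second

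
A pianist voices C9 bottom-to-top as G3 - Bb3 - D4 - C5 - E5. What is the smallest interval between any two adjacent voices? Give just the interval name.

Adjacent intervals: G3→Bb3 = minor third; Bb3→D4 = major third; D4→C5 = minor seventh; C5→E5 = major third.
The smallest is G3 to Bb3, a minor third (3 semitones).

minor third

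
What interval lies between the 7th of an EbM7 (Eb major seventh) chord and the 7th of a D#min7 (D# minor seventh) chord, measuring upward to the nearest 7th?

major seventh

The 7th of EbM7 (Eb major seventh) is D; the 7th of D#min7 (D# minor seventh) is C#.
D up to C# spans 7 letter names and 11 semitones — a major seventh.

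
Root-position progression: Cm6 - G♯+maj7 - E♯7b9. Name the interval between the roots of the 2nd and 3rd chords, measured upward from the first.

major sixth

The roots are G♯ and E♯.
G♯ up to E♯ spans 6 letter names and 9 semitones — a major sixth.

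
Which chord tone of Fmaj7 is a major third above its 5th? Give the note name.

E

Spelling the chord: F A C E.
The 5th is C. A major third above C is E.
E is the chord's 7th.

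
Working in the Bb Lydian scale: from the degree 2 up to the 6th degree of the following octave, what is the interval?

Bb lydian: Bb C D E F G A.
The degree 2 is C and the scale degree 6 (up an octave) is G.
From C to G is 19 semitones, exactly the perfect twelfth.

perfect twelfth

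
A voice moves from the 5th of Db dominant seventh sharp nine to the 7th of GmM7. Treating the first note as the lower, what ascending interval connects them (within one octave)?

A6

Db dominant seventh sharp nine has Ab as its 5th, and GmM7 has F# as its 7th.
Ab up to F# is 10 semitones, a half step wider than a major sixth, so the interval is augmented.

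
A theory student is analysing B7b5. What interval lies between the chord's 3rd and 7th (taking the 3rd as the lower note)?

diminished 5th

Spelling the chord: B–D♯–F–A.
So we need the interval from D♯ up to A.
D♯ up to A is 6 semitones, a half step narrower than a perfect fifth, so the interval is diminished.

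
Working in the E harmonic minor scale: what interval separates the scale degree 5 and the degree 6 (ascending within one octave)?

E harmonic minor: E F♯ G A B C D♯.
That puts B below C.
2 letter names make it a second; at 1 semitone (a half step narrower than major) the quality is minor.

minor 2nd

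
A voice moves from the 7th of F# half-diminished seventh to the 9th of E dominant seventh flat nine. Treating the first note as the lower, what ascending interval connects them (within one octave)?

minor second

The 7th of F# half-diminished seventh is E; the 9th of E dominant seventh flat nine is F.
2 letter names make it a second; at 1 semitone (a half step narrower than major) the quality is minor.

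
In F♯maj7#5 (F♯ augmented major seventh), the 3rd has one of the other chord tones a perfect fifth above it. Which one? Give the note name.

Spelling the chord: F♯, A♯, C𝄪, E♯.
The 3rd is A♯. A perfect fifth above A♯ is E♯.
E♯ is the chord's 7th.

E#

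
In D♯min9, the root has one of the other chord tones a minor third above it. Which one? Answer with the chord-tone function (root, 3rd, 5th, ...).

Spelling the chord: D♯ F♯ A♯ C♯ E♯.
The root is D♯. A minor third above D♯ is F♯.
F♯ is the chord's 3rd.

3rd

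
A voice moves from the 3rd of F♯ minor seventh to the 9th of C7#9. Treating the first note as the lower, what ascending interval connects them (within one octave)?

augmented 4th

The 3rd of F♯ minor seventh is A; the 9th of C7#9 is D♯.
A up to D♯ is 6 semitones, a half step wider than a perfect fourth, so the interval is augmented.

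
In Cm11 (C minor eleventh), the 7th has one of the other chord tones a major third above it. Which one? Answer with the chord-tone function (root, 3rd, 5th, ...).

9th

Cm11 (C minor eleventh) is spelled C-Eb-G-Bb-D-F.
The 7th is Bb. A major third above Bb is D.
D is the chord's 9th.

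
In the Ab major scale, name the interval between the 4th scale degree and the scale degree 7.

augmented fourth

Spelling the Ab major scale: Ab Bb C Db Eb F G.
So we need the interval from Db up to G.
4 letter names make it a fourth; at 6 semitones (a half step wider than perfect) the quality is augmented.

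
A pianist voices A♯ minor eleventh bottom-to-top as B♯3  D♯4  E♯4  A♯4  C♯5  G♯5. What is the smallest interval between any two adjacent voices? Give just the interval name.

Adjacent intervals: B♯3→D♯4 = minor third; D♯4→E♯4 = major second; E♯4→A♯4 = perfect fourth; A♯4→C♯5 = minor third; C♯5→G♯5 = perfect fifth.
The smallest is D♯4 to E♯4, a major second (2 semitones).

major 2nd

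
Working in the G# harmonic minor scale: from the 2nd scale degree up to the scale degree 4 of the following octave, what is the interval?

minor tenth

G# harmonic minor: G# A# B C# D# E F##.
The 2nd scale degree is A# and the degree 4 (up an octave) is C#.
A# up to C# is 15 semitones, a half step narrower than a major tenth, so the interval is minor.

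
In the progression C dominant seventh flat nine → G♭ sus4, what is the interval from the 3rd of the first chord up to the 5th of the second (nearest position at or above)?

C dominant seventh flat nine has E as its 3rd, and G♭ sus4 has D♭ as its 5th.
E up to D♭ is 9 semitones, a whole step narrower than a major seventh, so the interval is diminished.

diminished seventh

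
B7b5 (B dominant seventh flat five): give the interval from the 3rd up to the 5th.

The chord tones of B7b5 are B–D♯–F–A.
So we need the interval from D♯ up to F.
From D♯ to F: 2 semitones over a third = diminished.

diminished third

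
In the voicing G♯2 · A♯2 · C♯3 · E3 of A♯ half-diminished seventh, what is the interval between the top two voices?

minor third

Those voices are C♯3 and E3.
From C♯ to E: 3 semitones over a third = minor.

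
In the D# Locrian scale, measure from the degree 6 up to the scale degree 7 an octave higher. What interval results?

The scale runs D# E F# G# A B C#.
Degree 6 = B; scale degree 7 (up an octave) = C#.
Counting 9 letters and 14 half steps from B gives a major ninth.

major 9th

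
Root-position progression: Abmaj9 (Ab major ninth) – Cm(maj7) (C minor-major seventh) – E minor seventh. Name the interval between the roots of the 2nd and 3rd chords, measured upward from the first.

M3

The roots are C and E.
From C to E is 4 semitones, exactly the major third.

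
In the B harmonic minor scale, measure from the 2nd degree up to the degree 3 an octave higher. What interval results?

The scale runs B C# D E F# G A#.
So we need the interval from C# up to D.
C# up to D is 13 semitones, a half step narrower than a major ninth, so the interval is minor.

m9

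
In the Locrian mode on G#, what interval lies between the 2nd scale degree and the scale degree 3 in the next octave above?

Spelling the Locrian mode on G#: G# A B C# D E F#.
So we need the interval from A up to B.
A up to B spans 9 letter names and 14 semitones — a major ninth.

M9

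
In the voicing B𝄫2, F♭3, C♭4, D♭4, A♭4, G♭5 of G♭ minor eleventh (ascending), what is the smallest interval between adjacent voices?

Adjacent intervals: B𝄫2→F♭3 = perfect fifth; F♭3→C♭4 = perfect fifth; C♭4→D♭4 = major second; D♭4→A♭4 = perfect fifth; A♭4→G♭5 = minor seventh.
The smallest is C♭4 to D♭4, a major second (2 semitones).

major second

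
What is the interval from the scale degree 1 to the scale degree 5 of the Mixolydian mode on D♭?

perfect fifth

Spelling the Mixolydian mode on D♭: D♭ E♭ F G♭ A♭ B♭ C♭.
Scale degree 1 = D♭; degree 5 = A♭.
Counting 5 letters and 7 half steps from D♭ gives a perfect fifth.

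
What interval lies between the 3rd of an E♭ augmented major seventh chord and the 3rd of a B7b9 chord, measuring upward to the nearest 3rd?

E♭ augmented major seventh has G as its 3rd, and B7b9 has D♯ as its 3rd.
G up to D♯ is 8 semitones, a half step wider than a perfect fifth, so the interval is augmented.

augmented fifth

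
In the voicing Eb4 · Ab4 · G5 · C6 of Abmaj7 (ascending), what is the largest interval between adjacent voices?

major seventh

Adjacent intervals: Eb4→Ab4 = perfect fourth; Ab4→G5 = major seventh; G5→C6 = perfect fourth.
The largest is Ab4 to G5, a major seventh (11 semitones).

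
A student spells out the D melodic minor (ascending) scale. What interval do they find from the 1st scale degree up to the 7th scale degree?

major seventh

Spelling the D melodic minor (ascending) scale: D E F G A B C♯.
1st scale degree = D; 7th degree = C♯.
D up to C♯ spans 7 letter names and 11 semitones — a major seventh.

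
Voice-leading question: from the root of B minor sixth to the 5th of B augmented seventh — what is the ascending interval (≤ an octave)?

augmented fifth

B minor sixth has B as its root, and B augmented seventh has F## as its 5th.
B up to F## is 8 semitones, a half step wider than a perfect fifth, so the interval is augmented.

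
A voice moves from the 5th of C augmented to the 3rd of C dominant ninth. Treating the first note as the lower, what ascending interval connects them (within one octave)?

The 5th of C augmented is G#; the 3rd of C dominant ninth is E.
From G# to E: 8 semitones over a sixth = minor.

minor sixth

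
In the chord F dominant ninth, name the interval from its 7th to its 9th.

F9 (F dominant ninth): F A C Eb G.
7th = Eb; 9th = G.
Eb up to G spans 3 letter names and 4 semitones — a major third.

M3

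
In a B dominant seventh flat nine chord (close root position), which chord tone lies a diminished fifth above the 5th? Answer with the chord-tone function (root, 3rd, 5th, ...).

9th

Spelling the chord: B, D#, F#, A, C.
The 5th is F#. A diminished fifth above F# is C.
C is the chord's 9th.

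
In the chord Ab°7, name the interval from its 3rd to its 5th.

minor third

Ab°7 (Ab diminished seventh): Ab–Cb–Ebb–Gbb.
That puts Cb below Ebb.
From Cb to Ebb: 3 semitones over a third = minor.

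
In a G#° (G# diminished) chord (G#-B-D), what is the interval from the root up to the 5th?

The root is G# and the 5th is D.
5 letter names make it a fifth; at 6 semitones (a half step narrower than perfect) the quality is diminished.

diminished fifth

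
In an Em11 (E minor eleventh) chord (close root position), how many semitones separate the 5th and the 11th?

Em11: E, G, B, D, F#, A.
B to A is a minor seventh: 10 semitones.

10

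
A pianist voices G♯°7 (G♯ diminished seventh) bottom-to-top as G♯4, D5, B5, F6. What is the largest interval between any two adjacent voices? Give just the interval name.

major 6th

Adjacent intervals: G♯4→D5 = diminished fifth; D5→B5 = major sixth; B5→F6 = diminished fifth.
The largest is D5 to B5, a major sixth (9 semitones).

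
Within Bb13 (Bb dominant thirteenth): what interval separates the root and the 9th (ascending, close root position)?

The chord tones of Bb13 are Bb-D-F-Ab-C-G.
So we need the interval from Bb up to C.
From Bb to C is 14 semitones, exactly the major ninth.

M9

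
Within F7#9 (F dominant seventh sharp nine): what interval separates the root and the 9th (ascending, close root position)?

augmented ninth

The chord tones of F7#9 are F, A, C, Eb, G#.
So we need the interval from F up to G#.
F up to G# is 15 semitones, a half step wider than a major ninth, so the interval is augmented.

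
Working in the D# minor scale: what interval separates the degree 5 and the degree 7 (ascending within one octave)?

Spelling the D# minor scale: D# E# F# G# A# B C#.
That puts A# below C#.
A# up to C# is 3 semitones, a half step narrower than a major third, so the interval is minor.

m3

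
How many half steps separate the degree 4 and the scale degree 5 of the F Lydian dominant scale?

The scale is F G A B C D Eb.
B up to C is a minor second — 1 semitone.

1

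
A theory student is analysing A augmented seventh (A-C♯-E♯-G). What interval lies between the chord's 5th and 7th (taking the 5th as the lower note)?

The 5th is E♯ and the 7th is G.
From E♯ to G: 2 semitones over a third = diminished.

diminished third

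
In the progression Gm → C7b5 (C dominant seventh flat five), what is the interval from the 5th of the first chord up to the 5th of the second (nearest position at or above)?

diminished fourth

The 5th of Gm is D; the 5th of C7b5 (C dominant seventh flat five) is Gb.
4 letter names make it a fourth; at 4 semitones (a half step narrower than perfect) the quality is diminished.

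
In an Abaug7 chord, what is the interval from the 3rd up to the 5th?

major 3rd

Ab7#5 (Ab augmented seventh): Ab-C-E-Gb.
3rd = C; 5th = E.
C up to E spans 3 letter names and 4 semitones — a major third.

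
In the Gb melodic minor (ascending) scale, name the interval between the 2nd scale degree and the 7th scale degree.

M6

The scale runs Gb Ab Bbb Cb Db Eb F.
The 2nd scale degree is Ab and the scale degree 7 is F.
Counting 6 letters and 9 half steps from Ab gives a major sixth.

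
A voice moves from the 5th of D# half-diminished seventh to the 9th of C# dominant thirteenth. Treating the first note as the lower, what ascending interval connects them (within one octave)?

augmented fourth

D# half-diminished seventh has A as its 5th, and C# dominant thirteenth has D# as its 9th.
From A to D#: 6 semitones over a fourth = augmented.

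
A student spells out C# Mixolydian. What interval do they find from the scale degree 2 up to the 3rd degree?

major 2nd

Spelling C# Mixolydian: C# D# E# F# G# A# B.
That puts D# below E#.
Counting 2 letters and 2 half steps from D# gives a major second.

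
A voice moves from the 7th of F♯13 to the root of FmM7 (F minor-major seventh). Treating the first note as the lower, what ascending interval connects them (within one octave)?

The 7th of F♯13 is E; the root of FmM7 (F minor-major seventh) is F.
2 letter names make it a second; at 1 semitone (a half step narrower than major) the quality is minor.

minor second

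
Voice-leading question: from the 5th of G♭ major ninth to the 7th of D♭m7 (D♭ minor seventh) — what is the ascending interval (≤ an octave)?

The 5th of G♭ major ninth is D♭; the 7th of D♭m7 (D♭ minor seventh) is C♭.
7 letter names make it a seventh; at 10 semitones (a half step narrower than major) the quality is minor.

minor seventh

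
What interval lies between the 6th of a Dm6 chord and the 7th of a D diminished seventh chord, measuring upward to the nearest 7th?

Dm6 has B as its 6th, and D diminished seventh has Cb as its 7th.
B up to Cb is 0 semitones, a whole step narrower than a major second, so the interval is diminished.

diminished second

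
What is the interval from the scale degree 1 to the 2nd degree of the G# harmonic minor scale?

major second

G# harmonic minor: G# A# B C# D# E F##.
So we need the interval from G# up to A#.
From G# to A# is 2 semitones, exactly the major second.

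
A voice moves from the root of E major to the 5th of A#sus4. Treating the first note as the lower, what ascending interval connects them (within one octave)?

A1

E major has E as its root, and A#sus4 has E# as its 5th.
1 letter names make it a unison; at 1 semitone (a half step wider than perfect) the quality is augmented.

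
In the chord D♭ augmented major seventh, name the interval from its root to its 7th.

major seventh

D♭+maj7 (D♭ augmented major seventh): D♭-F-A-C.
That puts D♭ below C.
Counting 7 letters and 11 half steps from D♭ gives a major seventh.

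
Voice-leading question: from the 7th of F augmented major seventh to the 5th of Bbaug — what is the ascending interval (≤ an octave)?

major second

The 7th of F augmented major seventh is E; the 5th of Bbaug is F#.
E up to F# spans 2 letter names and 2 semitones — a major second.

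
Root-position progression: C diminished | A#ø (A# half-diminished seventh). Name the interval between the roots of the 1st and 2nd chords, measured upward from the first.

A6

The roots are C and A#.
C up to A# is 10 semitones, a half step wider than a major sixth, so the interval is augmented.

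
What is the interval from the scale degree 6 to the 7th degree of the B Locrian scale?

M2

B locrian: B C D E F G A.
So we need the interval from G up to A.
From G to A is 2 semitones, exactly the major second.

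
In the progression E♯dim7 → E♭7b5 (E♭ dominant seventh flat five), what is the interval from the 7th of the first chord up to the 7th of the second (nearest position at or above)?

d8

The 7th of E♯dim7 is D; the 7th of E♭7b5 (E♭ dominant seventh flat five) is D♭.
8 letter names make it an octave; at 11 semitones (a half step narrower than perfect) the quality is diminished.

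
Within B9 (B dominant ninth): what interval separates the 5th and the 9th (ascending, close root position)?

P5

Spelling the chord: B, D#, F#, A, C#.
That puts F# below C#.
Counting 5 letters and 7 half steps from F# gives a perfect fifth.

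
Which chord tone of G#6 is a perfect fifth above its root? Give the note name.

The chord tones of G#6 (G# major sixth) are G#-B#-D#-E#.
The root is G#. A perfect fifth above G# is D#.
D# is the chord's 5th.

D#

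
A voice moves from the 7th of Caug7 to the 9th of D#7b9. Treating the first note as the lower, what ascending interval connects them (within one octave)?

augmented fourth

The 7th of Caug7 is Bb; the 9th of D#7b9 is E.
Bb up to E is 6 semitones, a half step wider than a perfect fourth, so the interval is augmented.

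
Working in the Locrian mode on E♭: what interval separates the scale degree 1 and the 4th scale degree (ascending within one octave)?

perfect fourth

E♭ locrian: E♭ F♭ G♭ A♭ B𝄫 C♭ D♭.
Scale degree 1 = E♭; 4th degree = A♭.
From E♭ to A♭ is 5 semitones, exactly the perfect fourth.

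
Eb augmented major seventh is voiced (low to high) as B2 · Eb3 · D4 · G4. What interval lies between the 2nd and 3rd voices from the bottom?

Those voices are Eb3 and D4.
From Eb to D is 11 semitones, exactly the major seventh.

major seventh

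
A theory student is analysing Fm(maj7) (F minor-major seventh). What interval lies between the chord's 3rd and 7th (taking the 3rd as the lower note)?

The chord tones of F minor-major seventh are F–A♭–C–E.
The 3rd is A♭ and the 7th is E.
5 letter names make it a fifth; at 8 semitones (a half step wider than perfect) the quality is augmented.

augmented fifth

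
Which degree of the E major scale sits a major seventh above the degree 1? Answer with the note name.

The scale is E F# G# A B C# D#.
The degree 1 is E; a major seventh above that is D# — scale degree 7.

D#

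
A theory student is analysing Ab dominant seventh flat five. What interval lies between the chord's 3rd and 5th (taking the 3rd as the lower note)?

Ab7b5 is spelled Ab C Ebb Gb.
3rd = C; 5th = Ebb.
3 letter names make it a third; at 2 semitones (a whole step narrower than major) the quality is diminished.

diminished 3rd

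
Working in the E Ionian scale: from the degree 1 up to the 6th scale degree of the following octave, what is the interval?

E major: E F# G# A B C# D#.
So we need the interval from E up to C#.
From E to C# is 21 semitones, exactly the major thirteenth.

major thirteenth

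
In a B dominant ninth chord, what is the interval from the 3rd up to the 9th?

B9 (B dominant ninth): B D# F# A C#.
The 3rd is D# and the 9th is C#.
From D# to C#: 10 semitones over a seventh = minor.

minor 7th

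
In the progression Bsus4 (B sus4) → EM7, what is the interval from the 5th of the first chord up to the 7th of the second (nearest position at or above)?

major sixth

The 5th of Bsus4 (B sus4) is F#; the 7th of EM7 is D#.
From F# to D# is 9 semitones, exactly the major sixth.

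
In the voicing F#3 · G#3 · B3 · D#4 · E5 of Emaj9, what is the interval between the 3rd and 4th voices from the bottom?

Those voices are B3 and D#4.
Counting 3 letters and 4 half steps from B gives a major third.

major third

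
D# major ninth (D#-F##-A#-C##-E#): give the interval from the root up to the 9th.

That puts D# below E#.
D# up to E# spans 9 letter names and 14 semitones — a major ninth.

major ninth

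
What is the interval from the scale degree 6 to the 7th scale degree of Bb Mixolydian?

Spelling Bb Mixolydian: Bb C D Eb F G Ab.
The scale degree 6 is G and the degree 7 is Ab.
2 letter names make it a second; at 1 semitone (a half step narrower than major) the quality is minor.

m2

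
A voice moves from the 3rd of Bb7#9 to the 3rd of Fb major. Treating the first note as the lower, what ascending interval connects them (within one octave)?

The 3rd of Bb7#9 is D; the 3rd of Fb major is Ab.
5 letter names make it a fifth; at 6 semitones (a half step narrower than perfect) the quality is diminished.

diminished fifth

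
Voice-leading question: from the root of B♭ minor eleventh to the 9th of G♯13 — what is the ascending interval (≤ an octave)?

The root of B♭ minor eleventh is B♭; the 9th of G♯13 is A♯.
B♭ up to A♯ is 12 semitones, a half step wider than a major seventh, so the interval is augmented.

augmented seventh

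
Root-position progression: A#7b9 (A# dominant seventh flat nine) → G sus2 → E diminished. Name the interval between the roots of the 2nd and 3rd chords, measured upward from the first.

M6

The roots are G and E.
From G to E is 9 semitones, exactly the major sixth.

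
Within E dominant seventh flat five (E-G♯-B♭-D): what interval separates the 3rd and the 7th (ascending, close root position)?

The 3rd is G♯ and the 7th is D.
G♯ up to D is 6 semitones, a half step narrower than a perfect fifth, so the interval is diminished.

diminished fifth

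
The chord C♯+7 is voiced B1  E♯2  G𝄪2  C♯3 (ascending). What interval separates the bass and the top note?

The outer voices are B1 and C♯3.
B up to C♯ spans 9 letter names and 14 semitones — a major ninth.

major ninth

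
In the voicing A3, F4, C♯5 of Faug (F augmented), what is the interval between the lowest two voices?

minor 6th

Those voices are A3 and F4.
6 letter names make it a sixth; at 8 semitones (a half step narrower than major) the quality is minor.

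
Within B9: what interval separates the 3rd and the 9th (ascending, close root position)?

Spelling the chord: B D# F# A C#.
That puts D# below C#.
D# up to C# is 10 semitones, a half step narrower than a major seventh, so the interval is minor.

minor seventh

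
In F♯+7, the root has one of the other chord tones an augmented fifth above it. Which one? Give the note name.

C##

F♯+7 (F♯ augmented seventh): F♯ A♯ C𝄪 E.
The root is F♯. An augmented fifth above F♯ is C𝄪.
C𝄪 is the chord's 5th.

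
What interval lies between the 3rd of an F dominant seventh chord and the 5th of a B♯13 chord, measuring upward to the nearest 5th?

A6

The 3rd of F dominant seventh is A; the 5th of B♯13 is F𝄪.
6 letter names make it a sixth; at 10 semitones (a half step wider than major) the quality is augmented.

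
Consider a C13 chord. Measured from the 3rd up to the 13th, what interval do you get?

perfect eleventh

C13 (C dominant thirteenth): C–E–G–Bb–D–A.
The 3rd is E and the 13th is A.
Counting 11 letters and 17 half steps from E gives a perfect eleventh.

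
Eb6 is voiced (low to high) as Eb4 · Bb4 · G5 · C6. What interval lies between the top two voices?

Those voices are G5 and C6.
G up to C spans 4 letter names and 5 semitones — a perfect fourth.

P4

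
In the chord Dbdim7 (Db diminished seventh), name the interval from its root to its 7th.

Spelling the chord: Db, Fb, Abb, Cbb.
That puts Db below Cbb.
7 letter names make it a seventh; at 9 semitones (a whole step narrower than major) the quality is diminished.

diminished 7th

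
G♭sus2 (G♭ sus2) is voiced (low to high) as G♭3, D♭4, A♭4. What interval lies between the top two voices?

Those voices are D♭4 and A♭4.
From D♭ to A♭ is 7 semitones, exactly the perfect fifth.

perfect 5th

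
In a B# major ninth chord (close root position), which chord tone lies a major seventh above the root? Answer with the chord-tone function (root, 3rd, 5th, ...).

7th

The chord tones of B#maj9 are B# D## F## A## C##.
The root is B#. A major seventh above B# is A##.
A## is the chord's 7th.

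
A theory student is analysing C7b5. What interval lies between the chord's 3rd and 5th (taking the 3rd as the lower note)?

C7b5: C–E–G♭–B♭.
That puts E below G♭.
E up to G♭ is 2 semitones, a whole step narrower than a major third, so the interval is diminished.

diminished 3rd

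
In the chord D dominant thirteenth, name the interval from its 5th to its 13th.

major ninth

D13 (D dominant thirteenth) is spelled D-F#-A-C-E-B.
5th = A; 13th = B.
A up to B spans 9 letter names and 14 semitones — a major ninth.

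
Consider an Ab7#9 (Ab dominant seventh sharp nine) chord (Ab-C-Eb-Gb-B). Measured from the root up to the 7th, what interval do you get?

minor 7th

So we need the interval from Ab up to Gb.
7 letter names make it a seventh; at 10 semitones (a half step narrower than major) the quality is minor.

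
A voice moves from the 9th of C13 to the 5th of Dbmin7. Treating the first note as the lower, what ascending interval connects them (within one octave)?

C13 has D as its 9th, and Dbmin7 has Ab as its 5th.
5 letter names make it a fifth; at 6 semitones (a half step narrower than perfect) the quality is diminished.

d5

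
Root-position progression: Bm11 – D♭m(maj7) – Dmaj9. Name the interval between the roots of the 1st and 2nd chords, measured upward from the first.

diminished third

The roots are B and D♭.
B up to D♭ is 2 semitones, a whole step narrower than a major third, so the interval is diminished.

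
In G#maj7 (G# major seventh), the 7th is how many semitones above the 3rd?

7

Spelling the chord: G#–B#–D#–F##.
B# to F## is a perfect fifth: 7 semitones.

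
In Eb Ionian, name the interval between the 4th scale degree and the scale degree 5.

major 2nd

Spelling Eb Ionian: Eb F G Ab Bb C D.
So we need the interval from Ab up to Bb.
Counting 2 letters and 2 half steps from Ab gives a major second.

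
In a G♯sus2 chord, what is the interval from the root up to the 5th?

The chord tones of G♯sus2 are G♯–A♯–D♯.
The root is G♯ and the 5th is D♯.
From G♯ to D♯ is 7 semitones, exactly the perfect fifth.

perfect 5th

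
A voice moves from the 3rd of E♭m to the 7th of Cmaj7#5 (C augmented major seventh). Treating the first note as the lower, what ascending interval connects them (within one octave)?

augmented third

The 3rd of E♭m is G♭; the 7th of Cmaj7#5 (C augmented major seventh) is B.
3 letter names make it a third; at 5 semitones (a half step wider than major) the quality is augmented.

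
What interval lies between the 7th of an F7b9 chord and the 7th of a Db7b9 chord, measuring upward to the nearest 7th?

m6

The 7th of F7b9 is Eb; the 7th of Db7b9 is Cb.
Eb up to Cb is 8 semitones, a half step narrower than a major sixth, so the interval is minor.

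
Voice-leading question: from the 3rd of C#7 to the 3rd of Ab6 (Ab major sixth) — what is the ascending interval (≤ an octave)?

d6

The 3rd of C#7 is E#; the 3rd of Ab6 (Ab major sixth) is C.
From E# to C: 7 semitones over a sixth = diminished.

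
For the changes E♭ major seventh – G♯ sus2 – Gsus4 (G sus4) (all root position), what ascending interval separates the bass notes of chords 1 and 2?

augmented third

The roots are E♭ and G♯.
3 letter names make it a third; at 5 semitones (a half step wider than major) the quality is augmented.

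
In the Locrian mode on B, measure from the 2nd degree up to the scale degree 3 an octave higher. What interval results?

Spelling the Locrian mode on B: B C D E F G A.
That puts C below D.
C up to D spans 9 letter names and 14 semitones — a major ninth.

major ninth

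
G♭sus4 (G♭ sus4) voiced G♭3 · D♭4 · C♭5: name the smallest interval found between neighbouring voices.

perfect fifth

Adjacent intervals: G♭3→D♭4 = perfect fifth; D♭4→C♭5 = minor seventh.
The smallest is G♭3 to D♭4, a perfect fifth (7 semitones).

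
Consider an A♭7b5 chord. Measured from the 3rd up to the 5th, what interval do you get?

The chord tones of A♭7b5 (A♭ dominant seventh flat five) are A♭, C, E𝄫, G♭.
So we need the interval from C up to E𝄫.
C up to E𝄫 is 2 semitones, a whole step narrower than a major third, so the interval is diminished.

diminished third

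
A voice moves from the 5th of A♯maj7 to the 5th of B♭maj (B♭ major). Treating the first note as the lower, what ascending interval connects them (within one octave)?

The 5th of A♯maj7 is E♯; the 5th of B♭maj (B♭ major) is F.
From E♯ to F: 0 semitones over a second = diminished.

diminished second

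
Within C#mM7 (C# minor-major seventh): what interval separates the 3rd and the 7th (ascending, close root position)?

augmented fifth

C# minor-major seventh is spelled C# E G# B#.
That puts E below B#.
5 letter names make it a fifth; at 8 semitones (a half step wider than perfect) the quality is augmented.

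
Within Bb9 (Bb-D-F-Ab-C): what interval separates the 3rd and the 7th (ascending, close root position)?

The 3rd is D and the 7th is Ab.
5 letter names make it a fifth; at 6 semitones (a half step narrower than perfect) the quality is diminished.

d5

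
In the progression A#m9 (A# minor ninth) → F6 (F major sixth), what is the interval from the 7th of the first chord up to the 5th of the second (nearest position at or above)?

diminished fourth

A#m9 (A# minor ninth) has G# as its 7th, and F6 (F major sixth) has C as its 5th.
4 letter names make it a fourth; at 4 semitones (a half step narrower than perfect) the quality is diminished.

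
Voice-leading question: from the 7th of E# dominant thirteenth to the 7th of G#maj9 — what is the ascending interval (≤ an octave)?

The 7th of E# dominant thirteenth is D#; the 7th of G#maj9 is F##.
D# up to F## spans 3 letter names and 4 semitones — a major third.

major 3rd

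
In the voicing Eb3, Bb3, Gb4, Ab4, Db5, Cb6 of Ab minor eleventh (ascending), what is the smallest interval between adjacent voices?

major second

Adjacent intervals: Eb3→Bb3 = perfect fifth; Bb3→Gb4 = minor sixth; Gb4→Ab4 = major second; Ab4→Db5 = perfect fourth; Db5→Cb6 = minor seventh.
The smallest is Gb4 to Ab4, a major second (2 semitones).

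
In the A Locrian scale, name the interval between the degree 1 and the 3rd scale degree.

The scale runs A Bb C D Eb F G.
The degree 1 is A and the scale degree 3 is C.
A up to C is 3 semitones, a half step narrower than a major third, so the interval is minor.

minor third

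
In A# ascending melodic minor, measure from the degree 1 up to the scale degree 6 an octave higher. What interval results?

The scale runs A# B# C# D# E# F## G##.
So we need the interval from A# up to F##.
A# up to F## spans 13 letter names and 21 semitones — a major thirteenth.

major thirteenth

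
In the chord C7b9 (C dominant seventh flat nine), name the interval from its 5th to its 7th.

minor third

Spelling the chord: C-E-G-B♭-D♭.
That puts G below B♭.
3 letter names make it a third; at 3 semitones (a half step narrower than major) the quality is minor.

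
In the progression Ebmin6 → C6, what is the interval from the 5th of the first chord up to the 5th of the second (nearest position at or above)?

major sixth

Ebmin6 has Bb as its 5th, and C6 has G as its 5th.
Bb up to G spans 6 letter names and 9 semitones — a major sixth.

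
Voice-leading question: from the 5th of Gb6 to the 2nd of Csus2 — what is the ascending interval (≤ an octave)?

The 5th of Gb6 is Db; the 2nd of Csus2 is D.
1 letter names make it a unison; at 1 semitone (a half step wider than perfect) the quality is augmented.

augmented unison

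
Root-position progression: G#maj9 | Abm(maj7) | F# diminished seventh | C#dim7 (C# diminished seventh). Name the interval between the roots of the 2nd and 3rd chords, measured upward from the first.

The roots are Ab and F#.
From Ab to F#: 10 semitones over a sixth = augmented.

augmented sixth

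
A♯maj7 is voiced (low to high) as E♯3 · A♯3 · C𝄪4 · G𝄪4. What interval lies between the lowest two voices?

P4

Those voices are E♯3 and A♯3.
Counting 4 letters and 5 half steps from E♯ gives a perfect fourth.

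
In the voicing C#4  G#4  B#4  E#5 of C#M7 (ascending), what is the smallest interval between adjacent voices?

Adjacent intervals: C#4→G#4 = perfect fifth; G#4→B#4 = major third; B#4→E#5 = perfect fourth.
The smallest is G#4 to B#4, a major third (4 semitones).

major third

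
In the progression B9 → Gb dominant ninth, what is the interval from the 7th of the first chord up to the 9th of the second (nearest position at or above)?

diminished 8th

The 7th of B9 is A; the 9th of Gb dominant ninth is Ab.
A up to Ab is 11 semitones, a half step narrower than a perfect octave, so the interval is diminished.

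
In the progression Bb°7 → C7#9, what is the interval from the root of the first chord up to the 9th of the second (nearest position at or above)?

Bb°7 has Bb as its root, and C7#9 has D# as its 9th.
3 letter names make it a third; at 5 semitones (a half step wider than major) the quality is augmented.

augmented 3rd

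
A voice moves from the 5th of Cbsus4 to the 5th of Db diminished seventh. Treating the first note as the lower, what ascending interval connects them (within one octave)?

minor 2nd

The 5th of Cbsus4 is Gb; the 5th of Db diminished seventh is Abb.
2 letter names make it a second; at 1 semitone (a half step narrower than major) the quality is minor.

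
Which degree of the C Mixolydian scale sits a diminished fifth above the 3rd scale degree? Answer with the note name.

Bb

The scale is C D E F G A Bb.
The 3rd scale degree is E; a diminished fifth above that is Bb — scale degree 7.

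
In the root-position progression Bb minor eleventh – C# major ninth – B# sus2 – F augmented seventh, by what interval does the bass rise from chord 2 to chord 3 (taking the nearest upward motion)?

major seventh

The roots are C# and B#.
C# up to B# spans 7 letter names and 11 semitones — a major seventh.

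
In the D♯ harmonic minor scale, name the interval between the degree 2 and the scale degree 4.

Spelling the D♯ harmonic minor scale: D♯ E♯ F♯ G♯ A♯ B C𝄪.
That puts E♯ below G♯.
3 letter names make it a third; at 3 semitones (a half step narrower than major) the quality is minor.

m3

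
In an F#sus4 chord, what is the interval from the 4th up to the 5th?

major 2nd

Spelling the chord: F# B C#.
So we need the interval from B up to C#.
Counting 2 letters and 2 half steps from B gives a major second.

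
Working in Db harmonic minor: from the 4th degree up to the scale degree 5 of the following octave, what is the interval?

major ninth

The scale runs Db Eb Fb Gb Ab Bbb C.
So we need the interval from Gb up to Ab.
Counting 9 letters and 14 half steps from Gb gives a major ninth.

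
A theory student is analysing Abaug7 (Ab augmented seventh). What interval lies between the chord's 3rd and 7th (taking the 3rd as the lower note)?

diminished 5th

The chord tones of Ab7#5 are Ab-C-E-Gb.
So we need the interval from C up to Gb.
From C to Gb: 6 semitones over a fifth = diminished.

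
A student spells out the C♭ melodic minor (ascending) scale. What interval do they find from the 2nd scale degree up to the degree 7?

major 6th

The scale runs C♭ D♭ E𝄫 F♭ G♭ A♭ B♭.
So we need the interval from D♭ up to B♭.
From D♭ to B♭ is 9 semitones, exactly the major sixth.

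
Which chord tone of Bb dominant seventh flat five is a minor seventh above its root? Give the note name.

Spelling the chord: Bb-D-Fb-Ab.
The root is Bb. A minor seventh above Bb is Ab.
Ab is the chord's 7th.

Ab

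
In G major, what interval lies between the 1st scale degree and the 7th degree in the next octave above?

The scale runs G A B C D E F♯.
That puts G below F♯.
From G to F♯ is 23 semitones, exactly the major fourteenth.

major fourteenth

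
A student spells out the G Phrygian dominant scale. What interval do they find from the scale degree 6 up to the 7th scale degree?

Spelling the G Phrygian dominant scale: G A♭ B C D E♭ F.
That puts E♭ below F.
E♭ up to F spans 2 letter names and 2 semitones — a major second.

major second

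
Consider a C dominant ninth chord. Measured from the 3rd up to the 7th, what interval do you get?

d5

The chord tones of C9 (C dominant ninth) are C–E–G–Bb–D.
The 3rd is E and the 7th is Bb.
From E to Bb: 6 semitones over a fifth = diminished.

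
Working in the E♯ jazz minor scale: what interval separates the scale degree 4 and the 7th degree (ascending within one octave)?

E♯ melodic minor: E♯ F𝄪 G♯ A♯ B♯ C𝄪 D𝄪.
The scale degree 4 is A♯ and the 7th degree is D𝄪.
From A♯ to D𝄪: 6 semitones over a fourth = augmented.

augmented fourth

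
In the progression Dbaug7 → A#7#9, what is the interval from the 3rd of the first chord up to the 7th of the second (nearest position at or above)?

Dbaug7 has F as its 3rd, and A#7#9 has G# as its 7th.
From F to G#: 3 semitones over a second = augmented.

augmented 2nd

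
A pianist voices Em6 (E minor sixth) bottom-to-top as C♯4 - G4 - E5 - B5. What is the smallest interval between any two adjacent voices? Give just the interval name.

diminished fifth

Adjacent intervals: C♯4→G4 = diminished fifth; G4→E5 = major sixth; E5→B5 = perfect fifth.
The smallest is C♯4 to G4, a diminished fifth (6 semitones).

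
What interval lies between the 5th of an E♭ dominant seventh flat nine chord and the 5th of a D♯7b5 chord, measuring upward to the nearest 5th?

M7

E♭ dominant seventh flat nine has B♭ as its 5th, and D♯7b5 has A as its 5th.
B♭ up to A spans 7 letter names and 11 semitones — a major seventh.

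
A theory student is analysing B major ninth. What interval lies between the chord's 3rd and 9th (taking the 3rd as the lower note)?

Bmaj9 (B major ninth): B D# F# A# C#.
3rd = D#; 9th = C#.
From D# to C#: 10 semitones over a seventh = minor.

minor seventh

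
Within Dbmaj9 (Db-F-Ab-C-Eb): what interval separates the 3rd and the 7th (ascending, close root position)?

3rd = F; 7th = C.
F up to C spans 5 letter names and 7 semitones — a perfect fifth.

perfect fifth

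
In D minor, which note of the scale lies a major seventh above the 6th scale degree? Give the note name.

The scale is D E F G A Bb C.
The 6th scale degree is Bb; a major seventh above that is A — scale degree 5.

A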